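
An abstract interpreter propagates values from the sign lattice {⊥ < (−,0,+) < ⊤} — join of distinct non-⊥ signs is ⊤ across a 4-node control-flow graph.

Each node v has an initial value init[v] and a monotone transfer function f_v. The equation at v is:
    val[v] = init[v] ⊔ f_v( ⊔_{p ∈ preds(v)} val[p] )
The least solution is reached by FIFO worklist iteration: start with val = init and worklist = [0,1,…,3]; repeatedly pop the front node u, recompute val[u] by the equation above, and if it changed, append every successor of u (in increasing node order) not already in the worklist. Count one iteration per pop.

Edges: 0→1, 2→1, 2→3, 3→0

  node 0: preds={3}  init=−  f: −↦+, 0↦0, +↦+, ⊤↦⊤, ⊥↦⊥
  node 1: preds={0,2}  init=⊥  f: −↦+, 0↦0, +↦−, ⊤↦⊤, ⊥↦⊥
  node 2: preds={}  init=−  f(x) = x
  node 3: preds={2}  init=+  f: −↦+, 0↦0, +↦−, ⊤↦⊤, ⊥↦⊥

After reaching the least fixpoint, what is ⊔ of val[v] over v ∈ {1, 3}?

Iteration log — 4 steps:
  step 1. node 0  ⊔preds=+  new=⊤  old=−  +wl: 
  step 2. node 1  ⊔preds=⊤  new=⊤  old=⊥  +wl: 
  step 3. node 2  ⊔preds=⊥  new=−  stable
  step 4. node 3  ⊔preds=−  new=+  stable

Least fixpoint reached:
  node 0: ⊤
  node 1: ⊤
  node 2: −
  node 3: +

⊤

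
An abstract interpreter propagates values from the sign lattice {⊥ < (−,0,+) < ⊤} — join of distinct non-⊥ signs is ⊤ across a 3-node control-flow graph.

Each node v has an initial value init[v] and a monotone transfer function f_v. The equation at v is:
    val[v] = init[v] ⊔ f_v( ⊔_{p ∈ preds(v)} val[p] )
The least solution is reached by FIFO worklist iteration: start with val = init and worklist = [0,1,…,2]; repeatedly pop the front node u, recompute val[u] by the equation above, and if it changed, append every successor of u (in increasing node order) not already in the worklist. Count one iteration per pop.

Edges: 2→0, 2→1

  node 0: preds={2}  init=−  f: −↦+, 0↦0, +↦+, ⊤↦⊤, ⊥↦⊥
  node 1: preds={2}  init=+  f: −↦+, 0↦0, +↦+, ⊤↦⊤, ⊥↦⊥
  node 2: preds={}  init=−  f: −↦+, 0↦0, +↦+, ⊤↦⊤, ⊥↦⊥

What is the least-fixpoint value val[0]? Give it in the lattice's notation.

Iteration log — 3 steps:
  step 1. node 0  ⊔preds=−  new=⊤  old=−  +wl: 
  step 2. node 1  ⊔preds=−  new=+  stable
  step 3. node 2  ⊔preds=⊥  new=−  stable

Least fixpoint reached:
  node 0: ⊤
  node 1: +
  node 2: −

⊤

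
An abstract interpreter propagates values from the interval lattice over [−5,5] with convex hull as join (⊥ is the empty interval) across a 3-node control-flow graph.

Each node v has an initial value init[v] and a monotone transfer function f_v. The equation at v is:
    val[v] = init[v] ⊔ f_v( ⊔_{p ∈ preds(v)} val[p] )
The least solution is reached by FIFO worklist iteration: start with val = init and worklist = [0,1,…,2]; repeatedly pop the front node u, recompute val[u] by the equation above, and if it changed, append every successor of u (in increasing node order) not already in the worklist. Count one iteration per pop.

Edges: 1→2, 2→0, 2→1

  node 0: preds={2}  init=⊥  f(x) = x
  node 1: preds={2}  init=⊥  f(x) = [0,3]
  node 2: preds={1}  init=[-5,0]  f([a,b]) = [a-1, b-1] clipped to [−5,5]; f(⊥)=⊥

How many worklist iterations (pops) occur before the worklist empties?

5

Trace (5 dequeues):
  [1] u=0 | in [-5,0] | out [-5,0] | prev ⊥ | push {}
  [2] u=1 | in [-5,0] | out [0,3] | prev ⊥ | push {}
  [3] u=2 | in [0,3] | out [-5,2] | prev [-5,0] | push {0,1}
  [4] u=0 | in [-5,2] | out [-5,2] | prev [-5,0] | push {}
  [5] u=1 | in [-5,2] | out [0,3] | ==

Converged values:
  [0] [-5,2]
  [1] [0,3]
  [2] [-5,2]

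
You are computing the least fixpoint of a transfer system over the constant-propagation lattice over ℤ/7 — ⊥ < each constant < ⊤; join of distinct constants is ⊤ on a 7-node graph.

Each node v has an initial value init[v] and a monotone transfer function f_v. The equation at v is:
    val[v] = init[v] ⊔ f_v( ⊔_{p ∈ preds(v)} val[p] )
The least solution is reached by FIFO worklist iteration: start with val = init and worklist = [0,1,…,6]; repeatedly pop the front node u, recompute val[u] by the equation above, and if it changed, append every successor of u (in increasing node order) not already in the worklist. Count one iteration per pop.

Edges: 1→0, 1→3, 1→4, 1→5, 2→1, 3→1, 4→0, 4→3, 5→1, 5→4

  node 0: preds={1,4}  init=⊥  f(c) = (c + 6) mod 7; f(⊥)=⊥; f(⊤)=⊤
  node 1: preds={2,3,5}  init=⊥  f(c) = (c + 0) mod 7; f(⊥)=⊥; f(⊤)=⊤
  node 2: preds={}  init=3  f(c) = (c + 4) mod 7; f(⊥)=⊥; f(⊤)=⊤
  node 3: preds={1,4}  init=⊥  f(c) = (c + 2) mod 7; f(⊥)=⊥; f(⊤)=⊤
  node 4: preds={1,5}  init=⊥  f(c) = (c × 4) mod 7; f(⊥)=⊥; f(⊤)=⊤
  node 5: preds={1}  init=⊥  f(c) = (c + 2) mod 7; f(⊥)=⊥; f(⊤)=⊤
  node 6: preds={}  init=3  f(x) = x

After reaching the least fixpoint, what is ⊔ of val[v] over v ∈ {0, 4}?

Iteration log — 16 steps:
  step 1. node 0  ⊔preds=⊥  new=⊥  stable
  step 2. node 1  ⊔preds=3  new=3  old=⊥  +wl: 0
  step 3. node 2  ⊔preds=⊥  new=3  stable
  step 4. node 3  ⊔preds=3  new=5  old=⊥  +wl: 1
  step 5. node 4  ⊔preds=3  new=5  old=⊥  +wl: 3
  step 6. node 5  ⊔preds=3  new=5  old=⊥  +wl: 4
  step 7. node 6  ⊔preds=⊥  new=3  stable
  step 8. node 0  ⊔preds=⊤  new=⊤  old=⊥  +wl: 
  step 9. node 1  ⊔preds=⊤  new=⊤  old=3  +wl: 0,5
  step 10. node 3  ⊔preds=⊤  new=⊤  old=5  +wl: 1
  step 11. node 4  ⊔preds=⊤  new=⊤  old=5  +wl: 3
  step 12. node 0  ⊔preds=⊤  new=⊤  stable
  step 13. node 5  ⊔preds=⊤  new=⊤  old=5  +wl: 4
  step 14. node 1  ⊔preds=⊤  new=⊤  stable
  step 15. node 3  ⊔preds=⊤  new=⊤  stable
  step 16. node 4  ⊔preds=⊤  new=⊤  stable

Least fixpoint reached:
  node 0: ⊤
  node 1: ⊤
  node 2: 3
  node 3: ⊤
  node 4: ⊤
  node 5: ⊤
  node 6: 3

⊤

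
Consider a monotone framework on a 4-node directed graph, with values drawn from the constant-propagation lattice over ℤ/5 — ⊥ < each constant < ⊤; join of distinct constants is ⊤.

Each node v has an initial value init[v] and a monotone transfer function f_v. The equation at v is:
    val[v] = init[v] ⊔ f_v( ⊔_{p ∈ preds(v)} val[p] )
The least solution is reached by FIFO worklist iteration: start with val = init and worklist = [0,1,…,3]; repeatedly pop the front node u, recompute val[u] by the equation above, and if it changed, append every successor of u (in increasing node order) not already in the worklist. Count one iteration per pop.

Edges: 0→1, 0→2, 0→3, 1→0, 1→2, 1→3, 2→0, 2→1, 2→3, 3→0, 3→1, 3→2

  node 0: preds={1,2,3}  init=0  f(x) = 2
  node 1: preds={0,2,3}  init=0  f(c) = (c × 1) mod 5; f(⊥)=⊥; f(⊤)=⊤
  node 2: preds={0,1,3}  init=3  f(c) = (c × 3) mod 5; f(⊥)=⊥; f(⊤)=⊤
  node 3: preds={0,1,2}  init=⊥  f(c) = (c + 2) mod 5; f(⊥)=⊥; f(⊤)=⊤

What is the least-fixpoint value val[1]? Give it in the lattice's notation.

⊤

Trace (7 dequeues):
  [1] u=0 | in ⊤ | out ⊤ | prev 0 | push {}
  [2] u=1 | in ⊤ | out ⊤ | prev 0 | push {0}
  [3] u=2 | in ⊤ | out ⊤ | prev 3 | push {1}
  [4] u=3 | in ⊤ | out ⊤ | prev ⊥ | push {2}
  [5] u=0 | in ⊤ | out ⊤ | ==
  [6] u=1 | in ⊤ | out ⊤ | ==
  [7] u=2 | in ⊤ | out ⊤ | ==

Converged values:
  [0] ⊤
  [1] ⊤
  [2] ⊤
  [3] ⊤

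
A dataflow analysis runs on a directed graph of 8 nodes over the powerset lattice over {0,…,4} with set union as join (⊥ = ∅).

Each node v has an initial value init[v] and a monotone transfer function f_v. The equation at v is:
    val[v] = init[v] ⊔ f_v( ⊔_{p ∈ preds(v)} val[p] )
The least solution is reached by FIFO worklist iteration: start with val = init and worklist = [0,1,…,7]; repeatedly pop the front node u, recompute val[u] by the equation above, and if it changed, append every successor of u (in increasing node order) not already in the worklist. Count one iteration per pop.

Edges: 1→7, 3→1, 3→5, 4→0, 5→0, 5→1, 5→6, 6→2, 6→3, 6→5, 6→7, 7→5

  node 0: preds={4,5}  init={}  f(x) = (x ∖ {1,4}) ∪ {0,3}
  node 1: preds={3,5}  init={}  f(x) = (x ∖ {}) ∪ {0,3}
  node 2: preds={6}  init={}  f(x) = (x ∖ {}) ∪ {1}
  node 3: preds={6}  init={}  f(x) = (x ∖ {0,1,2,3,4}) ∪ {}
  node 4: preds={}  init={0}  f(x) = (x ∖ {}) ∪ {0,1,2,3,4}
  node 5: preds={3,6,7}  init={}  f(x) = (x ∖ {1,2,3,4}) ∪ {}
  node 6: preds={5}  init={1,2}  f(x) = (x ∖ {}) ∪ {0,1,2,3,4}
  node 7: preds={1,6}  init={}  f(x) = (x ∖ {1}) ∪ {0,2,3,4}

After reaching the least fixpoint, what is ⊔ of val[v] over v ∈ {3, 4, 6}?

{0,1,2,3,4}

Worklist (15 pops):
  #1 pop 0: in={0} → {0,3} (was {}); enqueue []
  #2 pop 1: in={} → {0,3} (was {}); enqueue []
  #3 pop 2: in={1,2} → {1,2} (was {}); enqueue []
  #4 pop 3: in={1,2} → {} (no change)
  #5 pop 4: in={} → {0,1,2,3,4} (was {0}); enqueue [0]
  #6 pop 5: in={1,2} → {} (no change)
  #7 pop 6: in={} → {0,1,2,3,4} (was {1,2}); enqueue [2,3,5]
  #8 pop 7: in={0,1,2,3,4} → {0,2,3,4} (was {}); enqueue []
  #9 pop 0: in={0,1,2,3,4} → {0,2,3} (was {0,3}); enqueue []
  #10 pop 2: in={0,1,2,3,4} → {0,1,2,3,4} (was {1,2}); enqueue []
  #11 pop 3: in={0,1,2,3,4} → {} (no change)
  #12 pop 5: in={0,1,2,3,4} → {0} (was {}); enqueue [0,1,6]
  #13 pop 0: in={0,1,2,3,4} → {0,2,3} (no change)
  #14 pop 1: in={0} → {0,3} (no change)
  #15 pop 6: in={0} → {0,1,2,3,4} (no change)

Fixpoint:
  val[0] = {0,2,3}
  val[1] = {0,3}
  val[2] = {0,1,2,3,4}
  val[3] = {}
  val[4] = {0,1,2,3,4}
  val[5] = {0}
  val[6] = {0,1,2,3,4}
  val[7] = {0,2,3,4}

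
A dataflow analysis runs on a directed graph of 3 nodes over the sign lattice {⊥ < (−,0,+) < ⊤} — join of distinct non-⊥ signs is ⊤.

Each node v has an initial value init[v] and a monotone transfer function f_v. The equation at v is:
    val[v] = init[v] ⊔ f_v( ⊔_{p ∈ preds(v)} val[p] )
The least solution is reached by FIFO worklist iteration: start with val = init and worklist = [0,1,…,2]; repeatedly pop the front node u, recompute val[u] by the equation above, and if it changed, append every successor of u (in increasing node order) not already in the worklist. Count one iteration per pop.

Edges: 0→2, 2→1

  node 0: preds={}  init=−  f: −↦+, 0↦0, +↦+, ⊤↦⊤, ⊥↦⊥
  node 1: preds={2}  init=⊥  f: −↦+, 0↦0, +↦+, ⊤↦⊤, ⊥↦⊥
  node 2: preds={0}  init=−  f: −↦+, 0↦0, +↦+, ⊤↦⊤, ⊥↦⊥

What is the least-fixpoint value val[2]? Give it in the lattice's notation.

⊤

Trace (4 dequeues):
  [1] u=0 | in ⊥ | out − | ==
  [2] u=1 | in − | out + | prev ⊥ | push {}
  [3] u=2 | in − | out ⊤ | prev − | push {1}
  [4] u=1 | in ⊤ | out ⊤ | prev + | push {}

Converged values:
  [0] −
  [1] ⊤
  [2] ⊤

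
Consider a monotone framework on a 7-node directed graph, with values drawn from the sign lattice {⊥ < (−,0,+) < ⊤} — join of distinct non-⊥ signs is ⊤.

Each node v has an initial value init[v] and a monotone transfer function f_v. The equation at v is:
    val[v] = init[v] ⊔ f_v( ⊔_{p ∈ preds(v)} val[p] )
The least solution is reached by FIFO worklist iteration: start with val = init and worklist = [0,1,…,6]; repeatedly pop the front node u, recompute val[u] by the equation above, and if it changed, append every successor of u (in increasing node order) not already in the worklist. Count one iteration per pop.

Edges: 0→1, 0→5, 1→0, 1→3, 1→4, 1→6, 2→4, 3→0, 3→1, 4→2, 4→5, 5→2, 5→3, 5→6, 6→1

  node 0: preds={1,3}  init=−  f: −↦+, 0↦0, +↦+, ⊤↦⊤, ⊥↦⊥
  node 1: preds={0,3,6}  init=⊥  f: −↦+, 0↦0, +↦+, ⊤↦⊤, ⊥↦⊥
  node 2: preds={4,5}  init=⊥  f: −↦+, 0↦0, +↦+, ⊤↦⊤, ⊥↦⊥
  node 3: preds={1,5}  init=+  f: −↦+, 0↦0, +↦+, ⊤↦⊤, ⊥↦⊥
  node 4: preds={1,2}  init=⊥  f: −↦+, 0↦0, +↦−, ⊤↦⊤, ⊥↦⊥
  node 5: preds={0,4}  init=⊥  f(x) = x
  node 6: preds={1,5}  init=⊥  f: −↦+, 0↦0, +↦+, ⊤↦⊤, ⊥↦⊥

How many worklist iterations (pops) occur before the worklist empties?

12

Iteration log — 12 steps:
  step 1. node 0  ⊔preds=+  new=⊤  old=−  +wl: 
  step 2. node 1  ⊔preds=⊤  new=⊤  old=⊥  +wl: 0
  step 3. node 2  ⊔preds=⊥  new=⊥  stable
  step 4. node 3  ⊔preds=⊤  new=⊤  old=+  +wl: 1
  step 5. node 4  ⊔preds=⊤  new=⊤  old=⊥  +wl: 2
  step 6. node 5  ⊔preds=⊤  new=⊤  old=⊥  +wl: 3
  step 7. node 6  ⊔preds=⊤  new=⊤  old=⊥  +wl: 
  step 8. node 0  ⊔preds=⊤  new=⊤  stable
  step 9. node 1  ⊔preds=⊤  new=⊤  stable
  step 10. node 2  ⊔preds=⊤  new=⊤  old=⊥  +wl: 4
  step 11. node 3  ⊔preds=⊤  new=⊤  stable
  step 12. node 4  ⊔preds=⊤  new=⊤  stable

Least fixpoint reached:
  node 0: ⊤
  node 1: ⊤
  node 2: ⊤
  node 3: ⊤
  node 4: ⊤
  node 5: ⊤
  node 6: ⊤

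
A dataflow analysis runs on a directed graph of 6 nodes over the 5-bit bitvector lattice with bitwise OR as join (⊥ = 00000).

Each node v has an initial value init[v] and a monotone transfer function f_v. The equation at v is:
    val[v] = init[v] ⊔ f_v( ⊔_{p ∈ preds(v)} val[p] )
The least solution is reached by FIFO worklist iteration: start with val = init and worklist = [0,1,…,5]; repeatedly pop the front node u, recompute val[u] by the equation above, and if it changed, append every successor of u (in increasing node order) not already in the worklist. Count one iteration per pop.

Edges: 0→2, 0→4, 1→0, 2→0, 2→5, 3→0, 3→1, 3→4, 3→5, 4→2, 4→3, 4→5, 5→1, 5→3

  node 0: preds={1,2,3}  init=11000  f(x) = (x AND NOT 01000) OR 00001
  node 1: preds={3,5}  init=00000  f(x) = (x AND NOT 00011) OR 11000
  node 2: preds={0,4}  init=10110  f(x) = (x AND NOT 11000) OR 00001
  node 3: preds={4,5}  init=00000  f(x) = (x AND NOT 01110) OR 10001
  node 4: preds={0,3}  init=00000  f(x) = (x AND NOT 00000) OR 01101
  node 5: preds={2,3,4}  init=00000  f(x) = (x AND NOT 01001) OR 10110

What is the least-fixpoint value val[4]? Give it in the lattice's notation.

Iteration log — 11 steps:
  step 1. node 0  ⊔preds=10110  new=11111  old=11000  +wl: 
  step 2. node 1  ⊔preds=00000  new=11000  old=00000  +wl: 0
  step 3. node 2  ⊔preds=11111  new=10111  old=10110  +wl: 
  step 4. node 3  ⊔preds=00000  new=10001  old=00000  +wl: 1
  step 5. node 4  ⊔preds=11111  new=11111  old=00000  +wl: 2,3
  step 6. node 5  ⊔preds=11111  new=10110  old=00000  +wl: 
  step 7. node 0  ⊔preds=11111  new=11111  stable
  step 8. node 1  ⊔preds=10111  new=11100  old=11000  +wl: 0
  step 9. node 2  ⊔preds=11111  new=10111  stable
  step 10. node 3  ⊔preds=11111  new=10001  stable
  step 11. node 0  ⊔preds=11111  new=11111  stable

Least fixpoint reached:
  node 0: 11111
  node 1: 11100
  node 2: 10111
  node 3: 10001
  node 4: 11111
  node 5: 10110

11111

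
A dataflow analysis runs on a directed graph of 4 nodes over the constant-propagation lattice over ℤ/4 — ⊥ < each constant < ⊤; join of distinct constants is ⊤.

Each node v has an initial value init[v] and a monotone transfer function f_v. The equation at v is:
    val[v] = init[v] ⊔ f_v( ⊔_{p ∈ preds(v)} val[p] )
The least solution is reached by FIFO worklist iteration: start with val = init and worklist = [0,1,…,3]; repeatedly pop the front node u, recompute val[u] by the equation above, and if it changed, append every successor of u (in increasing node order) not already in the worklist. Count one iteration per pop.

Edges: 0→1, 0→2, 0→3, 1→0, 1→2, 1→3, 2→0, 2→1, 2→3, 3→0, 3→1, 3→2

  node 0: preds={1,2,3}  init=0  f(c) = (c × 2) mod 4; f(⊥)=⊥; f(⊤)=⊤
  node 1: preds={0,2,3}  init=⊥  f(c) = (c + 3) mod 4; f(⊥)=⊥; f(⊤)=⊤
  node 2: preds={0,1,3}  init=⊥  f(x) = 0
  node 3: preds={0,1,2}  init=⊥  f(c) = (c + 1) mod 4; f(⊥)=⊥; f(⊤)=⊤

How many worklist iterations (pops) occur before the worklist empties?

9

Worklist (9 pops):
  #1 pop 0: in=⊥ → 0 (no change)
  #2 pop 1: in=0 → 3 (was ⊥); enqueue [0]
  #3 pop 2: in=⊤ → 0 (was ⊥); enqueue [1]
  #4 pop 3: in=⊤ → ⊤ (was ⊥); enqueue [2]
  #5 pop 0: in=⊤ → ⊤ (was 0); enqueue [3]
  #6 pop 1: in=⊤ → ⊤ (was 3); enqueue [0]
  #7 pop 2: in=⊤ → 0 (no change)
  #8 pop 3: in=⊤ → ⊤ (no change)
  #9 pop 0: in=⊤ → ⊤ (no change)

Fixpoint:
  val[0] = ⊤
  val[1] = ⊤
  val[2] = 0
  val[3] = ⊤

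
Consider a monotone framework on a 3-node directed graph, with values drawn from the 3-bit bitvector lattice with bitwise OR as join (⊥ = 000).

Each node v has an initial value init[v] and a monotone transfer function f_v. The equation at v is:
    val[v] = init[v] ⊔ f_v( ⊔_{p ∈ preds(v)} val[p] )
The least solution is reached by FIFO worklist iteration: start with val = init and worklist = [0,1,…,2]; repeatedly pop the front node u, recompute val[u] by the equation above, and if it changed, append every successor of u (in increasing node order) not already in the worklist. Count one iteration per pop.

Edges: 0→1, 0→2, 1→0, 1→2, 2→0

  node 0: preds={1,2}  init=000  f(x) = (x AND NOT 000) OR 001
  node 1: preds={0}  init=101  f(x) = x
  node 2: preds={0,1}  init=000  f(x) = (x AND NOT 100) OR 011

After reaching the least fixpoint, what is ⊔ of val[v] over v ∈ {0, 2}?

Worklist (7 pops):
  #1 pop 0: in=101 → 101 (was 000); enqueue []
  #2 pop 1: in=101 → 101 (no change)
  #3 pop 2: in=101 → 011 (was 000); enqueue [0]
  #4 pop 0: in=111 → 111 (was 101); enqueue [1,2]
  #5 pop 1: in=111 → 111 (was 101); enqueue [0]
  #6 pop 2: in=111 → 011 (no change)
  #7 pop 0: in=111 → 111 (no change)

Fixpoint:
  val[0] = 111
  val[1] = 111
  val[2] = 011

111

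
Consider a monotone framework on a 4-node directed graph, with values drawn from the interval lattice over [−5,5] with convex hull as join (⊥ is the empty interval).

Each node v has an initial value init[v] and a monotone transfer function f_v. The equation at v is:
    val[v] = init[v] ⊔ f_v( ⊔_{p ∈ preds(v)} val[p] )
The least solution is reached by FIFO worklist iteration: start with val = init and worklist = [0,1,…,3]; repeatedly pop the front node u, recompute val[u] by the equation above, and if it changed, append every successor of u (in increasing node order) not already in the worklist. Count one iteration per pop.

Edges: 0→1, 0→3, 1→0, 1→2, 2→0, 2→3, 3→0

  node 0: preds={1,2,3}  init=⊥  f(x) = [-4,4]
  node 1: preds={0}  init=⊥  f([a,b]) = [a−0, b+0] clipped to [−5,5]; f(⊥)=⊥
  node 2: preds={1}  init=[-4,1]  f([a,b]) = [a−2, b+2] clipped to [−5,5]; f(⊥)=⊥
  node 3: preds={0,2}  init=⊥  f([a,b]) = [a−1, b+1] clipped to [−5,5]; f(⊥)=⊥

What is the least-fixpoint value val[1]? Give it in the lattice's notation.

Worklist (5 pops):
  #1 pop 0: in=[-4,1] → [-4,4] (was ⊥); enqueue []
  #2 pop 1: in=[-4,4] → [-4,4] (was ⊥); enqueue [0]
  #3 pop 2: in=[-4,4] → [-5,5] (was [-4,1]); enqueue []
  #4 pop 3: in=[-5,5] → [-5,5] (was ⊥); enqueue []
  #5 pop 0: in=[-5,5] → [-4,4] (no change)

Fixpoint:
  val[0] = [-4,4]
  val[1] = [-4,4]
  val[2] = [-5,5]
  val[3] = [-5,5]

[-4,4]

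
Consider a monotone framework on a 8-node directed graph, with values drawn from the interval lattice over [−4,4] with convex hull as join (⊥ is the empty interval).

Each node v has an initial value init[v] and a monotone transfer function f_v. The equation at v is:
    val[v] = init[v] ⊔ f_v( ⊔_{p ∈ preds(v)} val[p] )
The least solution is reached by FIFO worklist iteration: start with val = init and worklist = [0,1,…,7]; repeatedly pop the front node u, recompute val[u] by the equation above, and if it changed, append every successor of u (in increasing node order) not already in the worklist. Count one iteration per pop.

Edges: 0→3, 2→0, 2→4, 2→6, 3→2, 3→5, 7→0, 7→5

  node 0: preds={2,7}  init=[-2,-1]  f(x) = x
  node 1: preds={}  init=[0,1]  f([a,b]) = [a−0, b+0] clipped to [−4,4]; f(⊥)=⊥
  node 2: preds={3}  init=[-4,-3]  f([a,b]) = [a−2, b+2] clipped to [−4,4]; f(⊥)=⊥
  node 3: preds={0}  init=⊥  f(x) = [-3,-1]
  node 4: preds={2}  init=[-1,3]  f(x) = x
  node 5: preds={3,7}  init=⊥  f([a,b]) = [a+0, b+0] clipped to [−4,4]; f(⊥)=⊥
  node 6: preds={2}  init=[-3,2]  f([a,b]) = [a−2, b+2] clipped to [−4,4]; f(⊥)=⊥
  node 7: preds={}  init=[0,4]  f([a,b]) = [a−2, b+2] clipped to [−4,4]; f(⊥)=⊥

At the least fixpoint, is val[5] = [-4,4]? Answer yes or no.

Iteration log — 12 steps:
  step 1. node 0  ⊔preds=[-4,4]  new=[-4,4]  old=[-2,-1]  +wl: 
  step 2. node 1  ⊔preds=⊥  new=[0,1]  stable
  step 3. node 2  ⊔preds=⊥  new=[-4,-3]  stable
  step 4. node 3  ⊔preds=[-4,4]  new=[-3,-1]  old=⊥  +wl: 2
  step 5. node 4  ⊔preds=[-4,-3]  new=[-4,3]  old=[-1,3]  +wl: 
  step 6. node 5  ⊔preds=[-3,4]  new=[-3,4]  old=⊥  +wl: 
  step 7. node 6  ⊔preds=[-4,-3]  new=[-4,2]  old=[-3,2]  +wl: 
  step 8. node 7  ⊔preds=⊥  new=[0,4]  stable
  step 9. node 2  ⊔preds=[-3,-1]  new=[-4,1]  old=[-4,-3]  +wl: 0,4,6
  step 10. node 0  ⊔preds=[-4,4]  new=[-4,4]  stable
  step 11. node 4  ⊔preds=[-4,1]  new=[-4,3]  stable
  step 12. node 6  ⊔preds=[-4,1]  new=[-4,3]  old=[-4,2]  +wl: 

Least fixpoint reached:
  node 0: [-4,4]
  node 1: [0,1]
  node 2: [-4,1]
  node 3: [-3,-1]
  node 4: [-4,3]
  node 5: [-3,4]
  node 6: [-4,3]
  node 7: [0,4]

no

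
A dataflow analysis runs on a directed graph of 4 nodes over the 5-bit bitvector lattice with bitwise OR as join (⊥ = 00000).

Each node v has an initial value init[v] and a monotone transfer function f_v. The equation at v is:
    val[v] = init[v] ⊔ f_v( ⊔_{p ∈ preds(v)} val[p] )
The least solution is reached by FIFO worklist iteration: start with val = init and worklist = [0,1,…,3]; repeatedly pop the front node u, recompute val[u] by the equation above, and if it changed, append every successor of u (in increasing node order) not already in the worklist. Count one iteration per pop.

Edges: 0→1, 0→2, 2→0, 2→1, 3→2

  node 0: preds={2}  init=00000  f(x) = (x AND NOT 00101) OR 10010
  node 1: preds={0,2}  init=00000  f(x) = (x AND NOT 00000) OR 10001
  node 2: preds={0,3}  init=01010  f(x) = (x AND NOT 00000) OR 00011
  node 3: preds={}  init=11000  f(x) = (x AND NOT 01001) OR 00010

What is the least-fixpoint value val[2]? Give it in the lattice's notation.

11011

Worklist (7 pops):
  #1 pop 0: in=01010 → 11010 (was 00000); enqueue []
  #2 pop 1: in=11010 → 11011 (was 00000); enqueue []
  #3 pop 2: in=11010 → 11011 (was 01010); enqueue [0,1]
  #4 pop 3: in=00000 → 11010 (was 11000); enqueue [2]
  #5 pop 0: in=11011 → 11010 (no change)
  #6 pop 1: in=11011 → 11011 (no change)
  #7 pop 2: in=11010 → 11011 (no change)

Fixpoint:
  val[0] = 11010
  val[1] = 11011
  val[2] = 11011
  val[3] = 11010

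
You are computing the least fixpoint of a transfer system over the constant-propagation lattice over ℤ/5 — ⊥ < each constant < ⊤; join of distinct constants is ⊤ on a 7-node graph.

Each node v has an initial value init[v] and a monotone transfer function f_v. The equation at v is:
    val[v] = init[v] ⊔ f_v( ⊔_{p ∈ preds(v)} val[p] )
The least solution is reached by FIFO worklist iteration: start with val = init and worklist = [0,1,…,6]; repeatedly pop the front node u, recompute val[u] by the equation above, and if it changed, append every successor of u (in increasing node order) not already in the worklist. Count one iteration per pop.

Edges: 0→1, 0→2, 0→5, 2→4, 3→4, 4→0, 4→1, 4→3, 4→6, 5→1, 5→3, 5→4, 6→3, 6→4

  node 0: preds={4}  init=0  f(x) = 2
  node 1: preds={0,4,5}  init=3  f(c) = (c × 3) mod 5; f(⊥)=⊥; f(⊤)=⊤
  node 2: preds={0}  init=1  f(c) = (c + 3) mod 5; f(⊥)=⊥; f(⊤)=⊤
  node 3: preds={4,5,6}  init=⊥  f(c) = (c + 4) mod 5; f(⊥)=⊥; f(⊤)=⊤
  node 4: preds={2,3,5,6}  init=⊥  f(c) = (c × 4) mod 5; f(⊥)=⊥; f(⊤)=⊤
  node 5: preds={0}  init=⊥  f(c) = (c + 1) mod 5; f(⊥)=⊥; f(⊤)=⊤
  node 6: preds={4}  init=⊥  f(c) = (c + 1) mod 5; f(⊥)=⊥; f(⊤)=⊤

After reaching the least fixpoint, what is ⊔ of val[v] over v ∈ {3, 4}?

Iteration log — 11 steps:
  step 1. node 0  ⊔preds=⊥  new=⊤  old=0  +wl: 
  step 2. node 1  ⊔preds=⊤  new=⊤  old=3  +wl: 
  step 3. node 2  ⊔preds=⊤  new=⊤  old=1  +wl: 
  step 4. node 3  ⊔preds=⊥  new=⊥  stable
  step 5. node 4  ⊔preds=⊤  new=⊤  old=⊥  +wl: 0,1,3
  step 6. node 5  ⊔preds=⊤  new=⊤  old=⊥  +wl: 4
  step 7. node 6  ⊔preds=⊤  new=⊤  old=⊥  +wl: 
  step 8. node 0  ⊔preds=⊤  new=⊤  stable
  step 9. node 1  ⊔preds=⊤  new=⊤  stable
  step 10. node 3  ⊔preds=⊤  new=⊤  old=⊥  +wl: 
  step 11. node 4  ⊔preds=⊤  new=⊤  stable

Least fixpoint reached:
  node 0: ⊤
  node 1: ⊤
  node 2: ⊤
  node 3: ⊤
  node 4: ⊤
  node 5: ⊤
  node 6: ⊤

⊤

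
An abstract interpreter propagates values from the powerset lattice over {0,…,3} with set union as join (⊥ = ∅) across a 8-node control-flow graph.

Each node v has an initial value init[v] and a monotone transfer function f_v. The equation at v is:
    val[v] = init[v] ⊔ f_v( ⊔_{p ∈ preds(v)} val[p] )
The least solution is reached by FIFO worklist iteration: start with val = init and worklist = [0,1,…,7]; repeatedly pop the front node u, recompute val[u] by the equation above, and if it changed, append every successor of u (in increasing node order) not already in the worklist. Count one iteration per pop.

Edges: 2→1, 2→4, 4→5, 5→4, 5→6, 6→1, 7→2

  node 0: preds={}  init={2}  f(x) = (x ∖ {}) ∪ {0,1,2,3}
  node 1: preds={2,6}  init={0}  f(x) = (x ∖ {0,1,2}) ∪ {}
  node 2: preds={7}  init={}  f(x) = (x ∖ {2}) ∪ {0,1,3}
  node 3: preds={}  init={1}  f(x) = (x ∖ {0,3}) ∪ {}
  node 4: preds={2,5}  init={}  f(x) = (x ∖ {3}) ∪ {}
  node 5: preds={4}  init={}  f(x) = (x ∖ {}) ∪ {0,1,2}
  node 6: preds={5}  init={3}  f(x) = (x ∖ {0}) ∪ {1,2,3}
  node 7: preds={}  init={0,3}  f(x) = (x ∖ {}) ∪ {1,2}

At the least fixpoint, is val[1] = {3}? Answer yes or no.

no

Iteration log — 12 steps:
  step 1. node 0  ⊔preds={}  new={0,1,2,3}  old={2}  +wl: 
  step 2. node 1  ⊔preds={3}  new={0,3}  old={0}  +wl: 
  step 3. node 2  ⊔preds={0,3}  new={0,1,3}  old={}  +wl: 1
  step 4. node 3  ⊔preds={}  new={1}  stable
  step 5. node 4  ⊔preds={0,1,3}  new={0,1}  old={}  +wl: 
  step 6. node 5  ⊔preds={0,1}  new={0,1,2}  old={}  +wl: 4
  step 7. node 6  ⊔preds={0,1,2}  new={1,2,3}  old={3}  +wl: 
  step 8. node 7  ⊔preds={}  new={0,1,2,3}  old={0,3}  +wl: 2
  step 9. node 1  ⊔preds={0,1,2,3}  new={0,3}  stable
  step 10. node 4  ⊔preds={0,1,2,3}  new={0,1,2}  old={0,1}  +wl: 5
  step 11. node 2  ⊔preds={0,1,2,3}  new={0,1,3}  stable
  step 12. node 5  ⊔preds={0,1,2}  new={0,1,2}  stable

Least fixpoint reached:
  node 0: {0,1,2,3}
  node 1: {0,3}
  node 2: {0,1,3}
  node 3: {1}
  node 4: {0,1,2}
  node 5: {0,1,2}
  node 6: {1,2,3}
  node 7: {0,1,2,3}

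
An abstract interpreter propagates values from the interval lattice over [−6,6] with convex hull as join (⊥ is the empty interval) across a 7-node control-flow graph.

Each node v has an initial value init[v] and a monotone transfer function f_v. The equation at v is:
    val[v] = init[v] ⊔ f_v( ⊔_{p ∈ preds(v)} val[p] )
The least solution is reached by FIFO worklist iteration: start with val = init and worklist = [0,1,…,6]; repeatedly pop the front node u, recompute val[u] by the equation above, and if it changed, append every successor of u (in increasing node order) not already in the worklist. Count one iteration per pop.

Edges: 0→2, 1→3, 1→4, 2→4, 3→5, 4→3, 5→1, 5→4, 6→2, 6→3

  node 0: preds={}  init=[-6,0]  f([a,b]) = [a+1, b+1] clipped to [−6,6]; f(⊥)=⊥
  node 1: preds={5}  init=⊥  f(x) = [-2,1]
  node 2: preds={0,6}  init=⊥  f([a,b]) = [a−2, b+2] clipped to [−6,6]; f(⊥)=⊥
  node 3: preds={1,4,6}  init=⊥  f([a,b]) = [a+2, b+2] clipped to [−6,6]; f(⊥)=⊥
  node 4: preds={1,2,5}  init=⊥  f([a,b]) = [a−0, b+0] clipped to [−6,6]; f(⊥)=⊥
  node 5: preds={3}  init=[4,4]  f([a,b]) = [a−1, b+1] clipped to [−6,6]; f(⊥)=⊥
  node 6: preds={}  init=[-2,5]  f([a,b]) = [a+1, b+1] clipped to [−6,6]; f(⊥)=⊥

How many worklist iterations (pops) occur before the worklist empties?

13

Trace (13 dequeues):
  [1] u=0 | in ⊥ | out [-6,0] | ==
  [2] u=1 | in [4,4] | out [-2,1] | prev ⊥ | push {}
  [3] u=2 | in [-6,5] | out [-6,6] | prev ⊥ | push {}
  [4] u=3 | in [-2,5] | out [0,6] | prev ⊥ | push {}
  [5] u=4 | in [-6,6] | out [-6,6] | prev ⊥ | push {3}
  [6] u=5 | in [0,6] | out [-1,6] | prev [4,4] | push {1,4}
  [7] u=6 | in ⊥ | out [-2,5] | ==
  [8] u=3 | in [-6,6] | out [-4,6] | prev [0,6] | push {5}
  [9] u=1 | in [-1,6] | out [-2,1] | ==
  [10] u=4 | in [-6,6] | out [-6,6] | ==
  [11] u=5 | in [-4,6] | out [-5,6] | prev [-1,6] | push {1,4}
  [12] u=1 | in [-5,6] | out [-2,1] | ==
  [13] u=4 | in [-6,6] | out [-6,6] | ==

Converged values:
  [0] [-6,0]
  [1] [-2,1]
  [2] [-6,6]
  [3] [-4,6]
  [4] [-6,6]
  [5] [-5,6]
  [6] [-2,5]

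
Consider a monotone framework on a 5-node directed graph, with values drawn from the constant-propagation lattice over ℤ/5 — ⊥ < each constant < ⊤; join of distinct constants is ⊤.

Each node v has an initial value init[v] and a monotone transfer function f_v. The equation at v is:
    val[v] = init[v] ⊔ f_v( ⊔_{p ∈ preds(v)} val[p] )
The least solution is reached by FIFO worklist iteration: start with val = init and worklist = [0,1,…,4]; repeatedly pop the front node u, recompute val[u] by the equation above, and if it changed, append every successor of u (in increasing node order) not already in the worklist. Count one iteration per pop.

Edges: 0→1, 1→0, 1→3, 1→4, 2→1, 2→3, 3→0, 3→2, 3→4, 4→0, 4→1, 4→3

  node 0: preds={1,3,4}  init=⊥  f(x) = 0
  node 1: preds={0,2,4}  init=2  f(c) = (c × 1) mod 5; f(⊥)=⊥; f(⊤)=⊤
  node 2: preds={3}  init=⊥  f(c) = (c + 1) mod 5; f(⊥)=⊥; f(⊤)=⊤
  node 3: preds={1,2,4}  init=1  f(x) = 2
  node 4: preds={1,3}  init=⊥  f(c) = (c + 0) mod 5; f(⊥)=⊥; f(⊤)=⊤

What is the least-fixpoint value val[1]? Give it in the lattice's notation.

Trace (10 dequeues):
  [1] u=0 | in ⊤ | out 0 | prev ⊥ | push {}
  [2] u=1 | in 0 | out ⊤ | prev 2 | push {0}
  [3] u=2 | in 1 | out 2 | prev ⊥ | push {1}
  [4] u=3 | in ⊤ | out ⊤ | prev 1 | push {2}
  [5] u=4 | in ⊤ | out ⊤ | prev ⊥ | push {3}
  [6] u=0 | in ⊤ | out 0 | ==
  [7] u=1 | in ⊤ | out ⊤ | ==
  [8] u=2 | in ⊤ | out ⊤ | prev 2 | push {1}
  [9] u=3 | in ⊤ | out ⊤ | ==
  [10] u=1 | in ⊤ | out ⊤ | ==

Converged values:
  [0] 0
  [1] ⊤
  [2] ⊤
  [3] ⊤
  [4] ⊤

⊤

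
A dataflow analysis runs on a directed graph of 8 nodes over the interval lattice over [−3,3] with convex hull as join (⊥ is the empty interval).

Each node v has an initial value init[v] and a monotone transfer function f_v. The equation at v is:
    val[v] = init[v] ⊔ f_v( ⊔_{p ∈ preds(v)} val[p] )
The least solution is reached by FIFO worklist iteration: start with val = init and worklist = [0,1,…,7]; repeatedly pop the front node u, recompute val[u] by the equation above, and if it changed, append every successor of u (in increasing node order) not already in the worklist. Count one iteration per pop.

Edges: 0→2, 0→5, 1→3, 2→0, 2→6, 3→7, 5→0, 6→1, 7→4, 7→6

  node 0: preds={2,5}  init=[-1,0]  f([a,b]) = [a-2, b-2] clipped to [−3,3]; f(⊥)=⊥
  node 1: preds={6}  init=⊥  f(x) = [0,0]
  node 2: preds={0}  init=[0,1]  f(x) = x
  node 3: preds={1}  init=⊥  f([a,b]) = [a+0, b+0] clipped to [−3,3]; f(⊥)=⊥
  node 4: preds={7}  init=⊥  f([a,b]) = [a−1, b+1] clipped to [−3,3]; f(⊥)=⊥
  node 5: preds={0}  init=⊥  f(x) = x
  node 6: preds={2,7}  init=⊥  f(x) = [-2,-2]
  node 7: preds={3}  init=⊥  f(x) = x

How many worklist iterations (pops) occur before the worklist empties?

Iteration log — 16 steps:
  step 1. node 0  ⊔preds=[0,1]  new=[-2,0]  old=[-1,0]  +wl: 
  step 2. node 1  ⊔preds=⊥  new=[0,0]  old=⊥  +wl: 
  step 3. node 2  ⊔preds=[-2,0]  new=[-2,1]  old=[0,1]  +wl: 0
  step 4. node 3  ⊔preds=[0,0]  new=[0,0]  old=⊥  +wl: 
  step 5. node 4  ⊔preds=⊥  new=⊥  stable
  step 6. node 5  ⊔preds=[-2,0]  new=[-2,0]  old=⊥  +wl: 
  step 7. node 6  ⊔preds=[-2,1]  new=[-2,-2]  old=⊥  +wl: 1
  step 8. node 7  ⊔preds=[0,0]  new=[0,0]  old=⊥  +wl: 4,6
  step 9. node 0  ⊔preds=[-2,1]  new=[-3,0]  old=[-2,0]  +wl: 2,5
  step 10. node 1  ⊔preds=[-2,-2]  new=[0,0]  stable
  step 11. node 4  ⊔preds=[0,0]  new=[-1,1]  old=⊥  +wl: 
  step 12. node 6  ⊔preds=[-2,1]  new=[-2,-2]  stable
  step 13. node 2  ⊔preds=[-3,0]  new=[-3,1]  old=[-2,1]  +wl: 0,6
  step 14. node 5  ⊔preds=[-3,0]  new=[-3,0]  old=[-2,0]  +wl: 
  step 15. node 0  ⊔preds=[-3,1]  new=[-3,0]  stable
  step 16. node 6  ⊔preds=[-3,1]  new=[-2,-2]  stable

Least fixpoint reached:
  node 0: [-3,0]
  node 1: [0,0]
  node 2: [-3,1]
  node 3: [0,0]
  node 4: [-1,1]
  node 5: [-3,0]
  node 6: [-2,-2]
  node 7: [0,0]

16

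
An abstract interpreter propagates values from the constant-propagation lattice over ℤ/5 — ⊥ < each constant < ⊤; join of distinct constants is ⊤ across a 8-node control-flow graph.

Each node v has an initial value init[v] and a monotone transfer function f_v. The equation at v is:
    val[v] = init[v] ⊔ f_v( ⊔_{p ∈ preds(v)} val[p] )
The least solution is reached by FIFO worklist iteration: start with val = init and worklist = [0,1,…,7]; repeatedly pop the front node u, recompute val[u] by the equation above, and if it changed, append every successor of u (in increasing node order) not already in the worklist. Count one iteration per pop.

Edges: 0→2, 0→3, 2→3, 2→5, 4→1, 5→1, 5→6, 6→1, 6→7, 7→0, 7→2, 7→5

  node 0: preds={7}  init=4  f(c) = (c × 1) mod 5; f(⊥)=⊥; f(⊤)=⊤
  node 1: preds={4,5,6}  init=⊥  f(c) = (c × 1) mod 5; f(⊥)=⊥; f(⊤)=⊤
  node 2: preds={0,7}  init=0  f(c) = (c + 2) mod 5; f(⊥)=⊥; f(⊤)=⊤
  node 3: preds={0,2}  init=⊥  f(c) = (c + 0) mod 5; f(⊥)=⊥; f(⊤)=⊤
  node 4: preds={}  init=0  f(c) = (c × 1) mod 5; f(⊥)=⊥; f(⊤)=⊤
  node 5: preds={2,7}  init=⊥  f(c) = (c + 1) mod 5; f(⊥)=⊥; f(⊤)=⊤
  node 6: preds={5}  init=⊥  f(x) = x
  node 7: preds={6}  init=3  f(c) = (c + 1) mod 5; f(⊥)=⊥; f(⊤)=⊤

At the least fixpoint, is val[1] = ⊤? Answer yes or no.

yes

Worklist (12 pops):
  #1 pop 0: in=3 → ⊤ (was 4); enqueue []
  #2 pop 1: in=0 → 0 (was ⊥); enqueue []
  #3 pop 2: in=⊤ → ⊤ (was 0); enqueue []
  #4 pop 3: in=⊤ → ⊤ (was ⊥); enqueue []
  #5 pop 4: in=⊥ → 0 (no change)
  #6 pop 5: in=⊤ → ⊤ (was ⊥); enqueue [1]
  #7 pop 6: in=⊤ → ⊤ (was ⊥); enqueue []
  #8 pop 7: in=⊤ → ⊤ (was 3); enqueue [0,2,5]
  #9 pop 1: in=⊤ → ⊤ (was 0); enqueue []
  #10 pop 0: in=⊤ → ⊤ (no change)
  #11 pop 2: in=⊤ → ⊤ (no change)
  #12 pop 5: in=⊤ → ⊤ (no change)

Fixpoint:
  val[0] = ⊤
  val[1] = ⊤
  val[2] = ⊤
  val[3] = ⊤
  val[4] = 0
  val[5] = ⊤
  val[6] = ⊤
  val[7] = ⊤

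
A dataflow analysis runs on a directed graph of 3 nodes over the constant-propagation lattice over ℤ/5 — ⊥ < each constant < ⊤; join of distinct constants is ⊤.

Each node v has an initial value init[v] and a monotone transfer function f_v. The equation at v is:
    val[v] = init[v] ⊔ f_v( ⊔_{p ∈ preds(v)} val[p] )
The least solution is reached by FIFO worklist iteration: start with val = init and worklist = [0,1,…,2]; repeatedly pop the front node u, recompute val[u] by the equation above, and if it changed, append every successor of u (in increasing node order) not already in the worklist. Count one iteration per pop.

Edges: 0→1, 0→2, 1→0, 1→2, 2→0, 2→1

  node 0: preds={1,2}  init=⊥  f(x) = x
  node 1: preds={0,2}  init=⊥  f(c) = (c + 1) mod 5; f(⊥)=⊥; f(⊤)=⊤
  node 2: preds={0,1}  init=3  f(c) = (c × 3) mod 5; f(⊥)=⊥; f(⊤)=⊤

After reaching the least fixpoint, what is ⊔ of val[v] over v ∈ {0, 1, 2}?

Trace (7 dequeues):
  [1] u=0 | in 3 | out 3 | prev ⊥ | push {}
  [2] u=1 | in 3 | out 4 | prev ⊥ | push {0}
  [3] u=2 | in ⊤ | out ⊤ | prev 3 | push {1}
  [4] u=0 | in ⊤ | out ⊤ | prev 3 | push {2}
  [5] u=1 | in ⊤ | out ⊤ | prev 4 | push {0}
  [6] u=2 | in ⊤ | out ⊤ | ==
  [7] u=0 | in ⊤ | out ⊤ | ==

Converged values:
  [0] ⊤
  [1] ⊤
  [2] ⊤

⊤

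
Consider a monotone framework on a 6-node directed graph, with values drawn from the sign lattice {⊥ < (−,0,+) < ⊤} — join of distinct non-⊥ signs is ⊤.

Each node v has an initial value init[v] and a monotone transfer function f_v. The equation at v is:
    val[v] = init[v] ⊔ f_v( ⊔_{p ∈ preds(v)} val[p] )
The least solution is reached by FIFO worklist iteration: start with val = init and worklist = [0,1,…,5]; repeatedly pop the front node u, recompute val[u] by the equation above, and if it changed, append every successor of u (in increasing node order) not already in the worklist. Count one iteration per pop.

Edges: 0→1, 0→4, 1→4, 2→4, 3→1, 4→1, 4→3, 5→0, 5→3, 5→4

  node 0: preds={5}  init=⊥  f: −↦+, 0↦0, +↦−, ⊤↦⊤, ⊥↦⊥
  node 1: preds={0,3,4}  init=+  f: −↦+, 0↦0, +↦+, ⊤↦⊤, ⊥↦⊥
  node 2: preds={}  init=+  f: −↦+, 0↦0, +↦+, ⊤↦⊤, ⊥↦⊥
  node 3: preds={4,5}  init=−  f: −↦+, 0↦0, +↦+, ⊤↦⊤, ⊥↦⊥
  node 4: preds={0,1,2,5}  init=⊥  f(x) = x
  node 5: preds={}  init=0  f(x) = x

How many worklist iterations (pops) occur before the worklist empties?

8

Worklist (8 pops):
  #1 pop 0: in=0 → 0 (was ⊥); enqueue []
  #2 pop 1: in=⊤ → ⊤ (was +); enqueue []
  #3 pop 2: in=⊥ → + (no change)
  #4 pop 3: in=0 → ⊤ (was −); enqueue [1]
  #5 pop 4: in=⊤ → ⊤ (was ⊥); enqueue [3]
  #6 pop 5: in=⊥ → 0 (no change)
  #7 pop 1: in=⊤ → ⊤ (no change)
  #8 pop 3: in=⊤ → ⊤ (no change)

Fixpoint:
  val[0] = 0
  val[1] = ⊤
  val[2] = +
  val[3] = ⊤
  val[4] = ⊤
  val[5] = 0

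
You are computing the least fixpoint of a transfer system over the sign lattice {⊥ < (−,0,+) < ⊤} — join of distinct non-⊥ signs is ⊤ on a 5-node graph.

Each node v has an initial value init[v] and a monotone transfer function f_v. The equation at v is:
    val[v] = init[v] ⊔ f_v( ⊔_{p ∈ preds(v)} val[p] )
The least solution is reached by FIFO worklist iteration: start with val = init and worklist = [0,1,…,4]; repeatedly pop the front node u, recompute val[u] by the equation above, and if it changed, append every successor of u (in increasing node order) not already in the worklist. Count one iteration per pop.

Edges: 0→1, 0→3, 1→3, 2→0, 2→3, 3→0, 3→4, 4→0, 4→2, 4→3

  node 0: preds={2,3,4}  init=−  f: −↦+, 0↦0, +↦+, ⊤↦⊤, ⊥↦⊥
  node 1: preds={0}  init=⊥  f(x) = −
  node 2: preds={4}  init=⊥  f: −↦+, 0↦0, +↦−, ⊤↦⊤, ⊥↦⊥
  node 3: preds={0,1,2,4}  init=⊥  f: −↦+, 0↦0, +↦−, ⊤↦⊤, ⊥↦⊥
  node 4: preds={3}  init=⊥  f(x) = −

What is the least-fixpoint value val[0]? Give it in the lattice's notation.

⊤

Trace (11 dequeues):
  [1] u=0 | in ⊥ | out − | ==
  [2] u=1 | in − | out − | prev ⊥ | push {}
  [3] u=2 | in ⊥ | out ⊥ | ==
  [4] u=3 | in − | out + | prev ⊥ | push {0}
  [5] u=4 | in + | out − | prev ⊥ | push {2,3}
  [6] u=0 | in ⊤ | out ⊤ | prev − | push {1}
  [7] u=2 | in − | out + | prev ⊥ | push {0}
  [8] u=3 | in ⊤ | out ⊤ | prev + | push {4}
  [9] u=1 | in ⊤ | out − | ==
  [10] u=0 | in ⊤ | out ⊤ | ==
  [11] u=4 | in ⊤ | out − | ==

Converged values:
  [0] ⊤
  [1] −
  [2] +
  [3] ⊤
  [4] −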